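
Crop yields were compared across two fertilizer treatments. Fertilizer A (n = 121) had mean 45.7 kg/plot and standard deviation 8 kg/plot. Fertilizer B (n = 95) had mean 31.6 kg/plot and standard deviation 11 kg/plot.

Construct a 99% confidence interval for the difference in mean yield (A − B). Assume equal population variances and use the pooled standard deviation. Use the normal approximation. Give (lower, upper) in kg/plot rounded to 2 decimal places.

(10.77, 17.43)

Pooled variance s_p² = [120·8² + 94·11²] / (121+95−2) = 89.0374, so s_p = 9.4360.
SE_diff = s_p·√(1/n₁ + 1/n₂) = 9.4360·√(1/121 + 1/95) = 1.2935.
z* = 2.576; margin = 2.576 × 1.2935 = 3.3321.
Difference = 45.7 − 31.6 = 14.1000.
14.1000 ± 3.3321 → (10.77, 17.43).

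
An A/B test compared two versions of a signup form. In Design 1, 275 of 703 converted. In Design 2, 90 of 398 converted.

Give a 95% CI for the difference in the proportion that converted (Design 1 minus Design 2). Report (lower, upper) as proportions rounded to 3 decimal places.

p̂₁ = 275/703 = 0.3912 and p̂₂ = 90/398 = 0.2261.
SE₁ = √(p̂₁(1−p̂₁)/n₁) = √(0.3912·0.6088/703) = 0.01841; SE₂ = √(0.2261·0.7739/398) = 0.02097.
Independent samples: SE of the difference = √(SE₁² + SE₂²) = √(0.0003389281 + 0.0004397409) = 0.02790.
z* for 95% confidence is 1.960, so the margin of error is 1.960 × 0.02790 = 0.05468.
Point estimate p̂₁ − p̂₂ = 0.3912 − 0.2261 = 0.1651.
0.1651 ± 0.05468 → (0.110, 0.220).

(0.110, 0.220)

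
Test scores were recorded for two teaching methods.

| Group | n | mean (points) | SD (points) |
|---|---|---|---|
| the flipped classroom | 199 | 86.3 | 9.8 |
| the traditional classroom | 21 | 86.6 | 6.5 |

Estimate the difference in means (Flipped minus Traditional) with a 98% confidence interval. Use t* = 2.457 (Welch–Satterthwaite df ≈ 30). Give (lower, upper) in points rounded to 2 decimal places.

(-4.18, 3.58)

Standard errors of each mean: 9.8/√199 = 0.6947 and 6.5/√21 = 1.4184.
SE(x̄₁ − x̄₂) = √(0.6947² + 1.4184²) = 1.5794 for independent samples with unequal variances.
With t* = 2.457, the margin is 2.457 × 1.5794 = 3.8806.
x̄₁ − x̄₂ = 86.3 − 86.6 = -0.3000; the interval is -0.3000 ± 3.8806 = (-4.18, 3.58).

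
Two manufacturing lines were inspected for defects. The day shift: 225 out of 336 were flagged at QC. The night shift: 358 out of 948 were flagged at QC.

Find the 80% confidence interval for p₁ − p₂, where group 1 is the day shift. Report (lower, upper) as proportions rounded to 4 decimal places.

(0.2534, 0.3306)

First, p̂₁ = 225/336 = 0.6696; p̂₂ = 358/948 = 0.3776.
The two standard errors are √(0.6696×0.3304/336) = 0.02566 and √(0.3776×0.6224/948) = 0.01575.
Because the samples are independent, SE_diff = √(0.02566² + 0.01575²) = 0.03011.
Using z* = 1.282 for 80%, ME = 1.282 × 0.03011 = 0.03860.
p̂₁ − p̂₂ = 0.2920; interval 0.2920 ± 0.03860 gives (0.2534, 0.3306).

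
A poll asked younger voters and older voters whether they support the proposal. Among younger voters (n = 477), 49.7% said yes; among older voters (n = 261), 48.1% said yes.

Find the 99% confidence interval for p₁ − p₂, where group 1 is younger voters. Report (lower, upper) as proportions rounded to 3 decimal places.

The two standard errors are √(0.4970×0.5030/477) = 0.02289 and √(0.4810×0.5190/261) = 0.03093.
Because the samples are independent, SE_diff = √(0.02289² + 0.03093²) = 0.03848.
Using z* = 2.576 for 99%, ME = 2.576 × 0.03848 = 0.09912.
p̂₁ − p̂₂ = 0.0160; interval 0.0160 ± 0.09912 gives (-0.083, 0.115).

(-0.083, 0.115)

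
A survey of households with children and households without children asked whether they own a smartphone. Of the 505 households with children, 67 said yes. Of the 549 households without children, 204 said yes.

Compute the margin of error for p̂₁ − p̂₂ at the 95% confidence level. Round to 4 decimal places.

First, p̂₁ = 67/505 = 0.1327; p̂₂ = 204/549 = 0.3716.
The two standard errors are √(0.1327×0.8673/505) = 0.01510 and √(0.3716×0.6284/549) = 0.02062.
Because the samples are independent, SE_diff = √(0.01510² + 0.02062²) = 0.02556.
Using z* = 1.960 for 95%, ME = 1.960 × 0.02556 = 0.05010.

0.0501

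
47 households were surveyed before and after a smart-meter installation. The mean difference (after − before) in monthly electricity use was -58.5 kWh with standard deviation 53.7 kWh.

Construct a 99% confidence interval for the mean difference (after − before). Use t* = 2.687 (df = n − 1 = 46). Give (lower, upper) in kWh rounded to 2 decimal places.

This is a matched-pairs design, so SE = s_d/√n = 53.7/√47 = 7.8330.
Margin = 2.687 × 7.8330 = 21.0473; the interval is -58.5 ± 21.0473 = (-79.55, -37.45).

(-79.55, -37.45)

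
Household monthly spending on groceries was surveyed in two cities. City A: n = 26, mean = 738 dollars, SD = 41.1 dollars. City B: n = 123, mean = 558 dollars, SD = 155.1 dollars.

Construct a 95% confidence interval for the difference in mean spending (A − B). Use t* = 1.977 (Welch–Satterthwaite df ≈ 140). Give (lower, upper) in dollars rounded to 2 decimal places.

(148.09, 211.91)

Standard errors of each mean: 41.1/√26 = 8.0604 and 155.1/√123 = 13.9849.
SE(x̄₁ − x̄₂) = √(8.0604² + 13.9849²) = 16.1415 for independent samples with unequal variances.
With t* = 1.977, the margin is 1.977 × 16.1415 = 31.9117.
x̄₁ − x̄₂ = 738 − 558 = 180.0000; the interval is 180.0000 ± 31.9117 = (148.09, 211.91).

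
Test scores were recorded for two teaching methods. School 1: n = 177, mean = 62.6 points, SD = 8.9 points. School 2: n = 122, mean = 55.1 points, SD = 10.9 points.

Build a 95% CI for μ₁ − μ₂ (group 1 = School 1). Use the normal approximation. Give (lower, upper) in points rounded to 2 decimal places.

SE₁ = s₁/√n₁ = 8.9/√177 = 0.6690; SE₂ = 10.9/√122 = 0.9868.
Independent samples, unequal variances: SE_diff = √(SE₁² + SE₂²) = √(0.447561 + 0.97377424) = 1.1922.
z* = 1.960, so margin of error = 1.960 × 1.1922 = 2.3367.
Difference in means = 62.6 − 55.1 = 7.5000.
7.5000 ± 2.3367 → (5.16, 9.84).

(5.16, 9.84)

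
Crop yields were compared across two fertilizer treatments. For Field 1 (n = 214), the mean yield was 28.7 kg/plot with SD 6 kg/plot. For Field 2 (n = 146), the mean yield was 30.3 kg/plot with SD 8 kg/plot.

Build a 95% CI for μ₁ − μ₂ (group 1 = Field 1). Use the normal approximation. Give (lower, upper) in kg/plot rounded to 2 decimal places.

(-3.13, -0.07)

SE₁ = s₁/√n₁ = 6/√214 = 0.4102; SE₂ = 8/√146 = 0.6621.
Independent samples, unequal variances: SE_diff = √(SE₁² + SE₂²) = √(0.16826404 + 0.43837641) = 0.7789.
z* = 1.960, so margin of error = 1.960 × 0.7789 = 1.5266.
Difference in means = 28.7 − 30.3 = -1.6000.
-1.6000 ± 1.5266 → (-3.13, -0.07).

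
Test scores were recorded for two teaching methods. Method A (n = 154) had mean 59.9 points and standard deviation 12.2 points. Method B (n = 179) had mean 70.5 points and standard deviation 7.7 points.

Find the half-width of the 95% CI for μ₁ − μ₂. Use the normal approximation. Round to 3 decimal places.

SE₁ = s₁/√n₁ = 12.2/√154 = 0.9831; SE₂ = 7.7/√179 = 0.5755.
Independent samples, unequal variances: SE_diff = √(SE₁² + SE₂²) = √(0.96648561 + 0.33120025) = 1.1392.
z* = 1.960, so margin of error = 1.960 × 1.1392 = 2.2328.

2.233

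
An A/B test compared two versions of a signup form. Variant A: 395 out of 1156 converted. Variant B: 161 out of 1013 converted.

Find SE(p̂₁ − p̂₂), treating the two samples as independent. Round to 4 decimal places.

Sample proportions: 395/1156 = 0.3417, 161/1013 = 0.1589.
Each SE is √(p̂(1−p̂)/n): √(0.3417·0.6583/1156) = 0.01395 and √(0.1589·0.8411/1013) = 0.01149.
SE(p̂₁ − p̂₂) = √(SE₁² + SE₂²) = √(0.0001946025 + 0.0001320201) = 0.01807, since the two samples are independent.

0.0181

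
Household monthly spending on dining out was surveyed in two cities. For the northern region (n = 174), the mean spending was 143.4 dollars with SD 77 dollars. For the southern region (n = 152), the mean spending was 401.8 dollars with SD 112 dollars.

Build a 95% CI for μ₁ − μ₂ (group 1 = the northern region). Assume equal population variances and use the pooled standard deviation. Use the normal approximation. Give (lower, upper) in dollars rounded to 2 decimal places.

Pooled variance s_p² = [173·77² + 151·112²] / (174+152−2) = 9011.9167, so s_p = 94.9311.
SE_diff = s_p·√(1/n₁ + 1/n₂) = 94.9311·√(1/174 + 1/152) = 10.5395.
z* = 1.960; margin = 1.960 × 10.5395 = 20.6574.
Difference = 143.4 − 401.8 = -258.4000.
-258.4000 ± 20.6574 → (-279.06, -237.74).

(-279.06, -237.74)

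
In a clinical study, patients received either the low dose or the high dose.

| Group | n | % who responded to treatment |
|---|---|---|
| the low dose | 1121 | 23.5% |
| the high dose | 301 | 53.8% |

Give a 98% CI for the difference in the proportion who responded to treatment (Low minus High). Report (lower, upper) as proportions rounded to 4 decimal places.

The two standard errors are √(0.2350×0.7650/1121) = 0.01266 and √(0.5380×0.4620/301) = 0.02874.
Because the samples are independent, SE_diff = √(0.01266² + 0.02874²) = 0.03140.
Using z* = 2.326 for 98%, ME = 2.326 × 0.03140 = 0.07304.
p̂₁ − p̂₂ = -0.3030; interval -0.3030 ± 0.07304 gives (-0.3760, -0.2300).

(-0.3760, -0.2300)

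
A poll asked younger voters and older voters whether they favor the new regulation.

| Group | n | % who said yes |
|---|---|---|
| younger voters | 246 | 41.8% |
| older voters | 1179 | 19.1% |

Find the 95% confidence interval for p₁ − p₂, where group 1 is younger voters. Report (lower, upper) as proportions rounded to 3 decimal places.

SE₁ = √(p̂₁(1−p̂₁)/n₁) = √(0.4180·0.5820/246) = 0.03145; SE₂ = √(0.1910·0.8090/1179) = 0.01145.
Independent samples: SE of the difference = √(SE₁² + SE₂²) = √(0.0009891025 + 0.0001311025) = 0.03347.
z* for 95% confidence is 1.960, so the margin of error is 1.960 × 0.03347 = 0.06560.
Point estimate p̂₁ − p̂₂ = 0.4180 − 0.1910 = 0.2270.
0.2270 ± 0.06560 → (0.161, 0.293).

(0.161, 0.293)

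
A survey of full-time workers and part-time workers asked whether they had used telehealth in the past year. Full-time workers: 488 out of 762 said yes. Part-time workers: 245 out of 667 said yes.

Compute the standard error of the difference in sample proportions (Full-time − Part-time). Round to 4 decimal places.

First, p̂₁ = 488/762 = 0.6404; p̂₂ = 245/667 = 0.3673.
The two standard errors are √(0.6404×0.3596/762) = 0.01738 and √(0.3673×0.6327/667) = 0.01867.
Because the samples are independent, SE_diff = √(0.01738² + 0.01867²) = 0.02551.

0.0255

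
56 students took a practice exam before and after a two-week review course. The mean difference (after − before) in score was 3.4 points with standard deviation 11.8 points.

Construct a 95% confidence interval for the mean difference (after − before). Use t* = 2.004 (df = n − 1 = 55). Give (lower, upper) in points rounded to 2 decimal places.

(0.24, 6.56)

This is a matched-pairs design, so SE = s_d/√n = 11.8/√56 = 1.5768.
Margin = 2.004 × 1.5768 = 3.1599; the interval is 3.4 ± 3.1599 = (0.24, 6.56).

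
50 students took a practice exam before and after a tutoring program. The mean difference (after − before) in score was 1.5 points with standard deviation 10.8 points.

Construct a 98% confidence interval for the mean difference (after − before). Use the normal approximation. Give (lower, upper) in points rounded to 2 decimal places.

(-2.05, 5.05)

Paired design: SE = s_d/√n = 10.8/√50 = 1.5274.
z* = 2.326; margin of error = 2.326 × 1.5274 = 3.5527.
1.5 ± 3.5527 → (-2.05, 5.05).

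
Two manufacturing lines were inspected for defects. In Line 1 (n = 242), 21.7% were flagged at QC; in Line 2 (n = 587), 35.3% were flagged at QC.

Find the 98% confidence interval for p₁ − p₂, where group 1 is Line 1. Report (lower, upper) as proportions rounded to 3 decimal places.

(-0.213, -0.059)

The two standard errors are √(0.2170×0.7830/242) = 0.02650 and √(0.3530×0.6470/587) = 0.01973.
Because the samples are independent, SE_diff = √(0.02650² + 0.01973²) = 0.03304.
Using z* = 2.326 for 98%, ME = 2.326 × 0.03304 = 0.07685.
p̂₁ − p̂₂ = -0.1360; interval -0.1360 ± 0.07685 gives (-0.213, -0.059).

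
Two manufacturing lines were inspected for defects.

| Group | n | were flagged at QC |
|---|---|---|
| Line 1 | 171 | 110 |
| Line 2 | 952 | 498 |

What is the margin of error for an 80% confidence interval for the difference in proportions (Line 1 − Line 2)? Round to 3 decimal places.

Sample proportions: 110/171 = 0.6433, 498/952 = 0.5231.
Each SE is √(p̂(1−p̂)/n): √(0.6433·0.3567/171) = 0.03663 and √(0.5231·0.4769/952) = 0.01619.
SE(p̂₁ − p̂₂) = √(SE₁² + SE₂²) = √(0.0013417569 + 0.0002621161) = 0.04005, since the two samples are independent.
At 80% confidence z* = 1.282; margin = 1.282 × 0.04005 = 0.05134.

0.051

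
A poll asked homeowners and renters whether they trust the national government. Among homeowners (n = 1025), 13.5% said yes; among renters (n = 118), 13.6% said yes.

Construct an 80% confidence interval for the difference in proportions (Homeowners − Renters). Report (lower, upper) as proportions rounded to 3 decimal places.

(-0.044, 0.042)

SE₁ = √(p̂₁(1−p̂₁)/n₁) = √(0.1350·0.8650/1025) = 0.01067; SE₂ = √(0.1360·0.8640/118) = 0.03156.
Independent samples: SE of the difference = √(SE₁² + SE₂²) = √(0.0001138489 + 0.0009960336) = 0.03331.
z* for 80% confidence is 1.282, so the margin of error is 1.282 × 0.03331 = 0.04270.
Point estimate p̂₁ − p̂₂ = 0.1350 − 0.1360 = -0.0010.
-0.0010 ± 0.04270 → (-0.044, 0.042).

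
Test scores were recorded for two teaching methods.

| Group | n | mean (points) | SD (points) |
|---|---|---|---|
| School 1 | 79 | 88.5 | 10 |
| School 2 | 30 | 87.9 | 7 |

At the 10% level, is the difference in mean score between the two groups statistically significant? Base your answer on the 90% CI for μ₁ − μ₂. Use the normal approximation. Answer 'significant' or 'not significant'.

not significant

Standard errors of each mean: 10/√79 = 1.1251 and 7/√30 = 1.2780.
SE(x̄₁ − x̄₂) = √(1.1251² + 1.2780²) = 1.7027 for independent samples with unequal variances.
With z* = 1.645, the margin is 1.645 × 1.7027 = 2.8009.
x̄₁ − x̄₂ = 88.5 − 87.9 = 0.6000; the interval is 0.6000 ± 2.8009 = (-2.2009, 3.4009).
The interval (-2.2009, 3.4009) contains 0, so the difference is not significant.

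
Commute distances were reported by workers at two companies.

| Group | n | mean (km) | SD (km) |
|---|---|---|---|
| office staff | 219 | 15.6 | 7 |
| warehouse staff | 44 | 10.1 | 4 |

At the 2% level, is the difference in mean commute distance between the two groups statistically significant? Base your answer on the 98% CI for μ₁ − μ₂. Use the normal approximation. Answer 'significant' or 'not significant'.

Per-group SEs: s₁/√n₁ = 7/√219 = 0.4730, s₂/√n₂ = 4/√44 = 0.6030.
Unpooled SE of the difference: √(0.223729 + 0.363609) = 0.7664.
Margin of error = z* · SE = 2.326 × 0.7664 = 1.7826.
x̄₁ − x̄₂ = 15.6 − 10.1 = 5.5000.
CI: 5.5000 ± 1.7826 = (3.7174, 7.2826).
The interval (3.7174, 7.2826) does not contain 0, so the difference is significant.

significant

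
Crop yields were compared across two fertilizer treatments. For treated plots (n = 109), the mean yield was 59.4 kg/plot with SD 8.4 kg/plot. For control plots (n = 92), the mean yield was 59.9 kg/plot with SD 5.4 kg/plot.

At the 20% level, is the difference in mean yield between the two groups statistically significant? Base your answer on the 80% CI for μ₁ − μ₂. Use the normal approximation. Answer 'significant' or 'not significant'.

not significant

SE₁ = s₁/√n₁ = 8.4/√109 = 0.8046; SE₂ = 5.4/√92 = 0.5630.
Independent samples, unequal variances: SE_diff = √(SE₁² + SE₂²) = √(0.64738116 + 0.316969) = 0.9820.
z* = 1.282, so margin of error = 1.282 × 0.9820 = 1.2589.
Difference in means = 59.4 − 59.9 = -0.5000.
-0.5000 ± 1.2589 → (-1.7589, 0.7589).
The interval (-1.7589, 0.7589) contains 0, so the difference is not significant.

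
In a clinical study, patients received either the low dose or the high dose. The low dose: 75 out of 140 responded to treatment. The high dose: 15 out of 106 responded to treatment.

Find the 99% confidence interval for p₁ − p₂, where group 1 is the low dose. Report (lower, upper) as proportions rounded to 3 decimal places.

First, p̂₁ = 75/140 = 0.5357; p̂₂ = 15/106 = 0.1415.
The two standard errors are √(0.5357×0.4643/140) = 0.04215 and √(0.1415×0.8585/106) = 0.03385.
Because the samples are independent, SE_diff = √(0.04215² + 0.03385²) = 0.05406.
Using z* = 2.576 for 99%, ME = 2.576 × 0.05406 = 0.13926.
p̂₁ − p̂₂ = 0.3942; interval 0.3942 ± 0.13926 gives (0.255, 0.533).

(0.255, 0.533)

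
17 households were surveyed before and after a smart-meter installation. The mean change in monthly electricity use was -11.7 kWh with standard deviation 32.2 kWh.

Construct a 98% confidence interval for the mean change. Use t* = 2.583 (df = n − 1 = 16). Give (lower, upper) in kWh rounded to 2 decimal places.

This is a matched-pairs design, so SE = s_d/√n = 32.2/√17 = 7.8096.
Margin = 2.583 × 7.8096 = 20.1722; the interval is -11.7 ± 20.1722 = (-31.87, 8.47).

(-31.87, 8.47)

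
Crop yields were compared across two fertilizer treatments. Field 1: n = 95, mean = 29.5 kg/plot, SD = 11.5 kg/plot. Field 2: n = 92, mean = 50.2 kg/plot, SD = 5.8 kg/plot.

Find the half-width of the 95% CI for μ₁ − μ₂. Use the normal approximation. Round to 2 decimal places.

Per-group SEs: s₁/√n₁ = 11.5/√95 = 1.1799, s₂/√n₂ = 5.8/√92 = 0.6047.
Unpooled SE of the difference: √(1.39216401 + 0.36566209) = 1.3258.
Margin of error = z* · SE = 1.960 × 1.3258 = 2.5986.

2.60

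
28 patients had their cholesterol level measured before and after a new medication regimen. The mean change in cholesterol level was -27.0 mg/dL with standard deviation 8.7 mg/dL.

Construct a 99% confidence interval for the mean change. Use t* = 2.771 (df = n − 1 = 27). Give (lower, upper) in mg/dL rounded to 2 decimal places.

Paired design: SE = s_d/√n = 8.7/√28 = 1.6441.
t* = 2.771; margin of error = 2.771 × 1.6441 = 4.5558.
-27.0 ± 4.5558 → (-31.56, -22.44).

(-31.56, -22.44)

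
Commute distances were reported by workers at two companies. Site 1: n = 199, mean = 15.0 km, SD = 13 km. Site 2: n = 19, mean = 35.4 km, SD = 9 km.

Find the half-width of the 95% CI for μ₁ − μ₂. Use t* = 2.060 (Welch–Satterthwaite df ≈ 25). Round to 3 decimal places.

Per-group SEs: s₁/√n₁ = 13/√199 = 0.9215, s₂/√n₂ = 9/√19 = 2.0647.
Unpooled SE of the difference: √(0.84916225 + 4.26298609) = 2.2610.
Margin of error = t* · SE = 2.060 × 2.2610 = 4.6577.

4.658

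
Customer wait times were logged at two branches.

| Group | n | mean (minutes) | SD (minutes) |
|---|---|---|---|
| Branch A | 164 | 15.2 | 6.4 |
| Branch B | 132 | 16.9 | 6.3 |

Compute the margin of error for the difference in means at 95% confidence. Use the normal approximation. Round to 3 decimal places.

SE₁ = s₁/√n₁ = 6.4/√164 = 0.4998; SE₂ = 6.3/√132 = 0.5483.
Independent samples, unequal variances: SE_diff = √(SE₁² + SE₂²) = √(0.24980004 + 0.30063289) = 0.7419.
z* = 1.960, so margin of error = 1.960 × 0.7419 = 1.4541.

1.454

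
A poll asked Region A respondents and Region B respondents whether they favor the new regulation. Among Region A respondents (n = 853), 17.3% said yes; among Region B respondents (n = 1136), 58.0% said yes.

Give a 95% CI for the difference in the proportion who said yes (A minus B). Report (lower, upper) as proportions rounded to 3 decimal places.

SE₁ = √(p̂₁(1−p̂₁)/n₁) = √(0.1730·0.8270/853) = 0.01295; SE₂ = √(0.5800·0.4200/1136) = 0.01464.
Independent samples: SE of the difference = √(SE₁² + SE₂²) = √(0.0001677025 + 0.0002143296) = 0.01955.
z* for 95% confidence is 1.960, so the margin of error is 1.960 × 0.01955 = 0.03832.
Point estimate p̂₁ − p̂₂ = 0.1730 − 0.5800 = -0.4070.
-0.4070 ± 0.03832 → (-0.445, -0.369).

(-0.445, -0.369)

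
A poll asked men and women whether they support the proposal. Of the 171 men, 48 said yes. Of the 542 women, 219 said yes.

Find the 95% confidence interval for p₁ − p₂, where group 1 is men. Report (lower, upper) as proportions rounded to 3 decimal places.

First, p̂₁ = 48/171 = 0.2807; p̂₂ = 219/542 = 0.4041.
The two standard errors are √(0.2807×0.7193/171) = 0.03436 and √(0.4041×0.5959/542) = 0.02108.
Because the samples are independent, SE_diff = √(0.03436² + 0.02108²) = 0.04031.
Using z* = 1.960 for 95%, ME = 1.960 × 0.04031 = 0.07901.
p̂₁ − p̂₂ = -0.1234; interval -0.1234 ± 0.07901 gives (-0.202, -0.044).

(-0.202, -0.044)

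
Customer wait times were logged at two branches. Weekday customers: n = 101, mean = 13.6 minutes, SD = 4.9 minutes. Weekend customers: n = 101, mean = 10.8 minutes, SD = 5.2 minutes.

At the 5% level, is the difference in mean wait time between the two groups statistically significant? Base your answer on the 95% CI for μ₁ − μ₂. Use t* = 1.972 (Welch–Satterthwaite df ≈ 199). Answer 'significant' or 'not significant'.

significant

Standard errors of each mean: 4.9/√101 = 0.4876 and 5.2/√101 = 0.5174.
SE(x̄₁ − x̄₂) = √(0.4876² + 0.5174²) = 0.7110 for independent samples with unequal variances.
With t* = 1.972, the margin is 1.972 × 0.7110 = 1.4021.
x̄₁ − x̄₂ = 13.6 − 10.8 = 2.8000; the interval is 2.8000 ± 1.4021 = (1.3979, 4.2021).
The interval (1.3979, 4.2021) does not contain 0, so the difference is significant.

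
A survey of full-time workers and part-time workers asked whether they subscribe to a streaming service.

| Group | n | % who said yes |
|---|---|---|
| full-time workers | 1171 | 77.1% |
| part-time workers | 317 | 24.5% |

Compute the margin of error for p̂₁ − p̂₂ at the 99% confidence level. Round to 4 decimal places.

0.0698

SE₁ = √(p̂₁(1−p̂₁)/n₁) = √(0.7710·0.2290/1171) = 0.01228; SE₂ = √(0.2450·0.7550/317) = 0.02416.
Independent samples: SE of the difference = √(SE₁² + SE₂²) = √(0.0001507984 + 0.0005837056) = 0.02710.
z* for 99% confidence is 2.576, so the margin of error is 2.576 × 0.02710 = 0.06981.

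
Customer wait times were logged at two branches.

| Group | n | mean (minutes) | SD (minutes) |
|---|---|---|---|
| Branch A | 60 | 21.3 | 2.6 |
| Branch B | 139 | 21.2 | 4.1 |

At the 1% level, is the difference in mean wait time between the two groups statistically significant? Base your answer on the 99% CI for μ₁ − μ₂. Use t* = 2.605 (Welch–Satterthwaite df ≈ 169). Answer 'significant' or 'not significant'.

not significant

Per-group SEs: s₁/√n₁ = 2.6/√60 = 0.3357, s₂/√n₂ = 4.1/√139 = 0.3478.
Unpooled SE of the difference: √(0.11269449 + 0.12096484) = 0.4834.
Margin of error = t* · SE = 2.605 × 0.4834 = 1.2593.
x̄₁ − x̄₂ = 21.3 − 21.2 = 0.1000.
CI: 0.1000 ± 1.2593 = (-1.1593, 1.3593).
The interval (-1.1593, 1.3593) contains 0, so the difference is not significant.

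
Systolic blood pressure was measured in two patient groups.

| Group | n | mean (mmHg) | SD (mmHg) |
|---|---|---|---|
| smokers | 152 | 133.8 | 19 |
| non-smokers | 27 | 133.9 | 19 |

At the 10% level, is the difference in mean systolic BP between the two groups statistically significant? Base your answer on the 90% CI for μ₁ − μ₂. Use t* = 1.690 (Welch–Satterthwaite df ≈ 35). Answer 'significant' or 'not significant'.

not significant

Per-group SEs: s₁/√n₁ = 19/√152 = 1.5411, s₂/√n₂ = 19/√27 = 3.6566.
Unpooled SE of the difference: √(2.37498921 + 13.37072356) = 3.9681.
Margin of error = t* · SE = 1.690 × 3.9681 = 6.7061.
x̄₁ − x̄₂ = 133.8 − 133.9 = -0.1000.
CI: -0.1000 ± 6.7061 = (-6.8061, 6.6061).
The interval (-6.8061, 6.6061) contains 0, so the difference is not significant.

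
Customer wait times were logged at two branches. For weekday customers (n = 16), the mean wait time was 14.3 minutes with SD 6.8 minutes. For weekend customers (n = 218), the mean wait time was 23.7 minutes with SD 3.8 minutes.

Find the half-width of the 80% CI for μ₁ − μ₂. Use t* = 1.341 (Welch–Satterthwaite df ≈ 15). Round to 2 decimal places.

2.31

SE₁ = s₁/√n₁ = 6.8/√16 = 1.7000; SE₂ = 3.8/√218 = 0.2574.
Independent samples, unequal variances: SE_diff = √(SE₁² + SE₂²) = √(2.89 + 0.06625476) = 1.7194.
t* = 1.341, so margin of error = 1.341 × 1.7194 = 2.3057.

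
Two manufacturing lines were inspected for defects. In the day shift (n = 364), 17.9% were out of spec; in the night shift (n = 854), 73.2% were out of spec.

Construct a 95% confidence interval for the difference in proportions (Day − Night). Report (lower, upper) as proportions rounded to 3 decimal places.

(-0.602, -0.504)

SE₁ = √(p̂₁(1−p̂₁)/n₁) = √(0.1790·0.8210/364) = 0.02009; SE₂ = √(0.7320·0.2680/854) = 0.01516.
Independent samples: SE of the difference = √(SE₁² + SE₂²) = √(0.0004036081 + 0.0002298256) = 0.02517.
z* for 95% confidence is 1.960, so the margin of error is 1.960 × 0.02517 = 0.04933.
Point estimate p̂₁ − p̂₂ = 0.1790 − 0.7320 = -0.5530.
-0.5530 ± 0.04933 → (-0.602, -0.504).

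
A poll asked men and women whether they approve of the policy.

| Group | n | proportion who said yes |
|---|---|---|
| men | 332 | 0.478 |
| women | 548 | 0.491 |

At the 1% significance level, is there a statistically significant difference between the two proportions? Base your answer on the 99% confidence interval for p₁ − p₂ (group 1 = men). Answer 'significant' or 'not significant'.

Each SE is √(p̂(1−p̂)/n): √(0.4780·0.5220/332) = 0.02741 and √(0.4910·0.5090/548) = 0.02136.
SE(p̂₁ − p̂₂) = √(SE₁² + SE₂²) = √(0.0007513081 + 0.0004562496) = 0.03475, since the two samples are independent.
At 99% confidence z* = 2.576; margin = 2.576 × 0.03475 = 0.08952.
The difference is 0.4780 − 0.4910 = -0.0130, so the interval is -0.0130 ± 0.08952 = (-0.10252, 0.07652).
The interval (-0.10252, 0.07652) contains 0, so the difference is not significant.

not significant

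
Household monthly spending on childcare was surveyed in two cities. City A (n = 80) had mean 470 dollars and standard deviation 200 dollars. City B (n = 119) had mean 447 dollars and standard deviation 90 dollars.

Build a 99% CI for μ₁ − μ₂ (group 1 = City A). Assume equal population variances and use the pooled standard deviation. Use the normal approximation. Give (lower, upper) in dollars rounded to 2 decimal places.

(-30.83, 76.83)

Pooled variance s_p² = [79·200² + 118·90²] / (80+119−2) = 20892.3858, so s_p = 144.5420.
SE_diff = s_p·√(1/n₁ + 1/n₂) = 144.5420·√(1/80 + 1/119) = 20.8979.
z* = 2.576; margin = 2.576 × 20.8979 = 53.8330.
Difference = 470 − 447 = 23.0000.
23.0000 ± 53.8330 → (-30.83, 76.83).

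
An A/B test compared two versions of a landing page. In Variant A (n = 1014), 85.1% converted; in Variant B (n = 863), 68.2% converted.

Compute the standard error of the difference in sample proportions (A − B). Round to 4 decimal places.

0.0194

The two standard errors are √(0.8510×0.1490/1014) = 0.01118 and √(0.6820×0.3180/863) = 0.01585.
Because the samples are independent, SE_diff = √(0.01118² + 0.01585²) = 0.01940.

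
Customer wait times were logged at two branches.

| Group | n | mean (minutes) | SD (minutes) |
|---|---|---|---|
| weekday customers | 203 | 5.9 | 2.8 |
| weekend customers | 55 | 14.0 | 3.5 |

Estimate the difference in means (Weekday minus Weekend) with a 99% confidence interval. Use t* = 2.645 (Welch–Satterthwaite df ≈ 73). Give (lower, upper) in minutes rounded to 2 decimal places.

Per-group SEs: s₁/√n₁ = 2.8/√203 = 0.1965, s₂/√n₂ = 3.5/√55 = 0.4719.
Unpooled SE of the difference: √(0.03861225 + 0.22268961) = 0.5112.
Margin of error = t* · SE = 2.645 × 0.5112 = 1.3521.
x̄₁ − x̄₂ = 5.9 − 14.0 = -8.1000.
CI: -8.1000 ± 1.3521 = (-9.45, -6.75).

(-9.45, -6.75)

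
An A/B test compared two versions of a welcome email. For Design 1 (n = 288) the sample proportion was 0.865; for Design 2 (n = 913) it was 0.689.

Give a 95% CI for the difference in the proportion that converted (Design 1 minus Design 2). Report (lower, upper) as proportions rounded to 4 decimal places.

(0.1264, 0.2256)

Each SE is √(p̂(1−p̂)/n): √(0.8650·0.1350/288) = 0.02014 and √(0.6890·0.3110/913) = 0.01532.
SE(p̂₁ − p̂₂) = √(SE₁² + SE₂²) = √(0.0004056196 + 0.0002347024) = 0.02530, since the two samples are independent.
At 95% confidence z* = 1.960; margin = 1.960 × 0.02530 = 0.04959.
The difference is 0.8650 − 0.6890 = 0.1760, so the interval is 0.1760 ± 0.04959 = (0.1264, 0.2256).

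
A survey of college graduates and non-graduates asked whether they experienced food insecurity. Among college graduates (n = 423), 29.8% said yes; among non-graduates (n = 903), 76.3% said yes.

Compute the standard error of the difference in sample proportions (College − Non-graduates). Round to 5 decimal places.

SE₁ = √(p̂₁(1−p̂₁)/n₁) = √(0.2980·0.7020/423) = 0.02224; SE₂ = √(0.7630·0.2370/903) = 0.01415.
Independent samples: SE of the difference = √(SE₁² + SE₂²) = √(0.0004946176 + 0.0002002225) = 0.02636.

0.02636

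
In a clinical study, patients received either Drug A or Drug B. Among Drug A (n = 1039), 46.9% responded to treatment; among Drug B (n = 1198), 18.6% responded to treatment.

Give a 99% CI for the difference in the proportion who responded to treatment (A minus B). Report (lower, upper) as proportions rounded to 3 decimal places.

SE₁ = √(p̂₁(1−p̂₁)/n₁) = √(0.4690·0.5310/1039) = 0.01548; SE₂ = √(0.1860·0.8140/1198) = 0.01124.
Independent samples: SE of the difference = √(SE₁² + SE₂²) = √(0.0002396304 + 0.0001263376) = 0.01913.
z* for 99% confidence is 2.576, so the margin of error is 2.576 × 0.01913 = 0.04928.
Point estimate p̂₁ − p̂₂ = 0.4690 − 0.1860 = 0.2830.
0.2830 ± 0.04928 → (0.234, 0.332).

(0.234, 0.332)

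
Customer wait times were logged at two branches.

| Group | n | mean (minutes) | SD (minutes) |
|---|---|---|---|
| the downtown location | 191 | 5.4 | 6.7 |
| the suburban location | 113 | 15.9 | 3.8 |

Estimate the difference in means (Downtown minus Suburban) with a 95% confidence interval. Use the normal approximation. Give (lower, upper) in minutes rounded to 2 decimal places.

(-11.68, -9.32)

Per-group SEs: s₁/√n₁ = 6.7/√191 = 0.4848, s₂/√n₂ = 3.8/√113 = 0.3575.
Unpooled SE of the difference: √(0.23503104 + 0.12780625) = 0.6024.
Margin of error = z* · SE = 1.960 × 0.6024 = 1.1807.
x̄₁ − x̄₂ = 5.4 − 15.9 = -10.5000.
CI: -10.5000 ± 1.1807 = (-11.68, -9.32).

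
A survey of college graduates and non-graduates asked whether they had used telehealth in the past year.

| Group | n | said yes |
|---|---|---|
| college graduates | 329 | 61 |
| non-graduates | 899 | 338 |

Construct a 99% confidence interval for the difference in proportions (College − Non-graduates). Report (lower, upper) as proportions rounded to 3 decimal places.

(-0.260, -0.121)

First, p̂₁ = 61/329 = 0.1854; p̂₂ = 338/899 = 0.3760.
The two standard errors are √(0.1854×0.8146/329) = 0.02143 and √(0.3760×0.6240/899) = 0.01615.
Because the samples are independent, SE_diff = √(0.02143² + 0.01615²) = 0.02683.
Using z* = 2.576 for 99%, ME = 2.576 × 0.02683 = 0.06911.
p̂₁ − p̂₂ = -0.1906; interval -0.1906 ± 0.06911 gives (-0.260, -0.121).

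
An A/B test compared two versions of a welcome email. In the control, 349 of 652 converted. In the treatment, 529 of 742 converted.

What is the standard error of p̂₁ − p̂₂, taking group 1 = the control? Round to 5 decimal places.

0.02564

First, p̂₁ = 349/652 = 0.5353; p̂₂ = 529/742 = 0.7129.
The two standard errors are √(0.5353×0.4647/652) = 0.01953 and √(0.7129×0.2871/742) = 0.01661.
Because the samples are independent, SE_diff = √(0.01953² + 0.01661²) = 0.02564.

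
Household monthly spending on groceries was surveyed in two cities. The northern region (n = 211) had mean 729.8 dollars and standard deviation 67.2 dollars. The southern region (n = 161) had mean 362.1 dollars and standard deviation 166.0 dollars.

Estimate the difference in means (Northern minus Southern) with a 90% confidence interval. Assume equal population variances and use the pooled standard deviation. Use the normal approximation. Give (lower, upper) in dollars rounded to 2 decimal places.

s_p = √[((n₁−1)s₁² + (n₂−1)s₂²)/(n₁+n₂−2)] = √[(210·67.2² + 160·166.0²)/370] = 120.3293.
SE = 120.3293·√(1/211 + 1/161) = 12.5918.
With z* = 1.645, margin = 1.645 × 12.5918 = 20.7135.
x̄₁ − x̄₂ = 729.8 − 362.1 = 367.7000; interval 367.7000 ± 20.7135 = (346.99, 388.41).

(346.99, 388.41)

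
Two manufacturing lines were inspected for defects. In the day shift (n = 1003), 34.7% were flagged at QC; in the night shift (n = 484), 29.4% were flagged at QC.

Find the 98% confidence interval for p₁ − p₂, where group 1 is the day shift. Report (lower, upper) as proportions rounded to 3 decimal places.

The two standard errors are √(0.3470×0.6530/1003) = 0.01503 and √(0.2940×0.7060/484) = 0.02071.
Because the samples are independent, SE_diff = √(0.01503² + 0.02071²) = 0.02559.
Using z* = 2.326 for 98%, ME = 2.326 × 0.02559 = 0.05952.
p̂₁ − p̂₂ = 0.0530; interval 0.0530 ± 0.05952 gives (-0.007, 0.113).

(-0.007, 0.113)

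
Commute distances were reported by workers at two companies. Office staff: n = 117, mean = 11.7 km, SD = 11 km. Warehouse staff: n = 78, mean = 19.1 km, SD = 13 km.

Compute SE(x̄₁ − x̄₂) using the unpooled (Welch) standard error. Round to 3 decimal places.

1.789

Per-group SEs: s₁/√n₁ = 11/√117 = 1.0170, s₂/√n₂ = 13/√78 = 1.4720.
Unpooled SE of the difference: √(1.034289 + 2.166784) = 1.7892.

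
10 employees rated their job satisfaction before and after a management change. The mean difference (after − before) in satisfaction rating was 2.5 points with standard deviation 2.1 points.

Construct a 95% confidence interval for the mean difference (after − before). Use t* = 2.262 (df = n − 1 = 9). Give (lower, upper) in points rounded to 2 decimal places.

Paired design: SE = s_d/√n = 2.1/√10 = 0.6641.
t* = 2.262; margin of error = 2.262 × 0.6641 = 1.5022.
2.5 ± 1.5022 → (1.00, 4.00).

(1.00, 4.00)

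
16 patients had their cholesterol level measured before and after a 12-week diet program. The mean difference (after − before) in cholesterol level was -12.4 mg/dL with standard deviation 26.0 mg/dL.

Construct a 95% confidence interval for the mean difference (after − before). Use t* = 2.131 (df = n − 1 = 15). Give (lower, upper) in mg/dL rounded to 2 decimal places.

(-26.25, 1.45)

This is a matched-pairs design, so SE = s_d/√n = 26.0/√16 = 6.5000.
Margin = 2.131 × 6.5000 = 13.8515; the interval is -12.4 ± 13.8515 = (-26.25, 1.45).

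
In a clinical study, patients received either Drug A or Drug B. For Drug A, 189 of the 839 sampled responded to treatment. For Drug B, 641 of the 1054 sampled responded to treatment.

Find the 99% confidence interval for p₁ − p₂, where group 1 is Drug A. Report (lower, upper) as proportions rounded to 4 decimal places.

(-0.4366, -0.3292)

p̂₁ = 189/839 = 0.2253 and p̂₂ = 641/1054 = 0.6082.
SE₁ = √(p̂₁(1−p̂₁)/n₁) = √(0.2253·0.7747/839) = 0.01442; SE₂ = √(0.6082·0.3918/1054) = 0.01504.
Independent samples: SE of the difference = √(SE₁² + SE₂²) = √(0.0002079364 + 0.0002262016) = 0.02084.
z* for 99% confidence is 2.576, so the margin of error is 2.576 × 0.02084 = 0.05368.
Point estimate p̂₁ − p̂₂ = 0.2253 − 0.6082 = -0.3829.
-0.3829 ± 0.05368 → (-0.4366, -0.3292).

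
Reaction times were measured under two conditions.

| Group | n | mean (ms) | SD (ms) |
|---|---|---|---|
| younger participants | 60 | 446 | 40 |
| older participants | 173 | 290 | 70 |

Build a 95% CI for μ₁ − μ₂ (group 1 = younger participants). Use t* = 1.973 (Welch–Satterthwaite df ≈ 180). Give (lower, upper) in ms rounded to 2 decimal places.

(141.37, 170.63)

SE₁ = s₁/√n₁ = 40/√60 = 5.1640; SE₂ = 70/√173 = 5.3220.
Independent samples, unequal variances: SE_diff = √(SE₁² + SE₂²) = √(26.666896 + 28.323684) = 7.4156.
t* = 1.973, so margin of error = 1.973 × 7.4156 = 14.6310.
Difference in means = 446 − 290 = 156.0000.
156.0000 ± 14.6310 → (141.37, 170.63).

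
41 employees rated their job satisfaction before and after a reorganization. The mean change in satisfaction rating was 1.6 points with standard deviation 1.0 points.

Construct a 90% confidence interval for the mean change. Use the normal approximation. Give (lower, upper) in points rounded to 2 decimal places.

Paired design: SE = s_d/√n = 1.0/√41 = 0.1562.
z* = 1.645; margin of error = 1.645 × 0.1562 = 0.2569.
1.6 ± 0.2569 → (1.34, 1.86).

(1.34, 1.86)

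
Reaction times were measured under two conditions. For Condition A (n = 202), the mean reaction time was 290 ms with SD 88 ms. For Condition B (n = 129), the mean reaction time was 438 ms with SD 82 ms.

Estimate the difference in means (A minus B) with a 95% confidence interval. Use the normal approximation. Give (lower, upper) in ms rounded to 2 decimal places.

(-166.64, -129.36)

Standard errors of each mean: 88/√202 = 6.1917 and 82/√129 = 7.2197.
SE(x̄₁ − x̄₂) = √(6.1917² + 7.2197²) = 9.5111 for independent samples with unequal variances.
With z* = 1.960, the margin is 1.960 × 9.5111 = 18.6418.
x̄₁ − x̄₂ = 290 − 438 = -148.0000; the interval is -148.0000 ± 18.6418 = (-166.64, -129.36).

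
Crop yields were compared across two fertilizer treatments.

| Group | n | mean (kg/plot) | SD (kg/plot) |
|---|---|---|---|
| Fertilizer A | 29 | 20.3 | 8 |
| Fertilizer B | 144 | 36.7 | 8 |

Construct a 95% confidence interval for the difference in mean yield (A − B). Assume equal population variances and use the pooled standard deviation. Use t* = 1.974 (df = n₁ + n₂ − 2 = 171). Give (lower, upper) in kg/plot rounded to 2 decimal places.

Pooled variance s_p² = [28·8² + 143·8²] / (29+144−2) = 64.0000, so s_p = 8.0000.
SE_diff = s_p·√(1/n₁ + 1/n₂) = 8.0000·√(1/29 + 1/144) = 1.6283.
t* = 1.974; margin = 1.974 × 1.6283 = 3.2143.
Difference = 20.3 − 36.7 = -16.4000.
-16.4000 ± 3.2143 → (-19.61, -13.19).

(-19.61, -13.19)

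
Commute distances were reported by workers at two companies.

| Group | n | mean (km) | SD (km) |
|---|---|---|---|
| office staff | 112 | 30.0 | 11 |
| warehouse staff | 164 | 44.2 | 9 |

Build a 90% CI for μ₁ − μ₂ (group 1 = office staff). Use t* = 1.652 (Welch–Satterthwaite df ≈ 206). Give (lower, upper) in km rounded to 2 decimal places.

(-16.27, -12.13)

Standard errors of each mean: 11/√112 = 1.0394 and 9/√164 = 0.7028.
SE(x̄₁ − x̄₂) = √(1.0394² + 0.7028²) = 1.2547 for independent samples with unequal variances.
With t* = 1.652, the margin is 1.652 × 1.2547 = 2.0728.
x̄₁ − x̄₂ = 30.0 − 44.2 = -14.2000; the interval is -14.2000 ± 2.0728 = (-16.27, -12.13).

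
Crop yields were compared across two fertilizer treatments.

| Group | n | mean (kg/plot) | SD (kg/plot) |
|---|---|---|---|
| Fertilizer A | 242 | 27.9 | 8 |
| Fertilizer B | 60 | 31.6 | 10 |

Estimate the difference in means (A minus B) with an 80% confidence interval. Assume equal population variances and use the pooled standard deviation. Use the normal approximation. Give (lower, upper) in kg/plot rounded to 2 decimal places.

(-5.26, -2.14)

s_p = √[((n₁−1)s₁² + (n₂−1)s₂²)/(n₁+n₂−2)] = √[(241·8² + 59·10²)/300] = 8.4309.
SE = 8.4309·√(1/242 + 1/60) = 1.2159.
With z* = 1.282, margin = 1.282 × 1.2159 = 1.5588.
x̄₁ − x̄₂ = 27.9 − 31.6 = -3.7000; interval -3.7000 ± 1.5588 = (-5.26, -2.14).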